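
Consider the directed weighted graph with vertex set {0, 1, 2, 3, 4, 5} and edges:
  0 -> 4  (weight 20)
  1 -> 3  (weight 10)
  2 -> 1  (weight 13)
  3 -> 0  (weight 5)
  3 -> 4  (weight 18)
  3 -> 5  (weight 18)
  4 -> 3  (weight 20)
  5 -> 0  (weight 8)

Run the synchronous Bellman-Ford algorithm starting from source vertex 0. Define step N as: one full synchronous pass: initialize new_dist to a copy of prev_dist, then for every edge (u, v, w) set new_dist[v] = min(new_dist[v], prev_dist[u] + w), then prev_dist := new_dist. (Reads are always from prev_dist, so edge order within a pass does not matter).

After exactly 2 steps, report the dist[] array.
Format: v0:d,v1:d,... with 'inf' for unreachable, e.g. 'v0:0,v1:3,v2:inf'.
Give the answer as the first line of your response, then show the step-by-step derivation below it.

v0:0,v1:inf,v2:inf,v3:40,v4:20,v5:inf

step 1: dist = v0:0,v1:inf,v2:inf,v3:inf,v4:20,v5:inf
step 2: dist = v0:0,v1:inf,v2:inf,v3:40,v4:20,v5:inf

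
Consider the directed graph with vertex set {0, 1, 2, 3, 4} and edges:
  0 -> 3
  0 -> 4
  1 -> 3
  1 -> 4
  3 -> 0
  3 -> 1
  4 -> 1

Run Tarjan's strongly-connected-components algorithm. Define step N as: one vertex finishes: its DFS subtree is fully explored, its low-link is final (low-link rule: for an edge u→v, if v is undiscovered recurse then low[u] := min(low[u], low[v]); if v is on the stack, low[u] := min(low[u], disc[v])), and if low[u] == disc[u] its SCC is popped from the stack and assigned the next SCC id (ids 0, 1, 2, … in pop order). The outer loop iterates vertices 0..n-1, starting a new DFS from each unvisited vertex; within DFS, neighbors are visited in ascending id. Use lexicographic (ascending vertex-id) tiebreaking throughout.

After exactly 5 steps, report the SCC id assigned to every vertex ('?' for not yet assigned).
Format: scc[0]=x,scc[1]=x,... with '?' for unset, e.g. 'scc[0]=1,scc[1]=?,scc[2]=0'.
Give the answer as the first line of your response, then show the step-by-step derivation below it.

scc[0]=0,scc[1]=0,scc[2]=1,scc[3]=0,scc[4]=0

step 1: low=(low[0]=0,low[1]=1,low[2]=?,low[3]=0,low[4]=2); scc=(scc[0]=?,scc[1]=?,scc[2]=?,scc[3]=?,scc[4]=?)
step 2: low=(low[0]=0,low[1]=1,low[2]=?,low[3]=0,low[4]=2); scc=(scc[0]=?,scc[1]=?,scc[2]=?,scc[3]=?,scc[4]=?)
step 3: low=(low[0]=0,low[1]=1,low[2]=?,low[3]=0,low[4]=2); scc=(scc[0]=?,scc[1]=?,scc[2]=?,scc[3]=?,scc[4]=?)
step 4: low=(low[0]=0,low[1]=1,low[2]=?,low[3]=0,low[4]=2); scc=(scc[0]=0,scc[1]=0,scc[2]=?,scc[3]=0,scc[4]=0)
step 5: low=(low[0]=0,low[1]=1,low[2]=4,low[3]=0,low[4]=2); scc=(scc[0]=0,scc[1]=0,scc[2]=1,scc[3]=0,scc[4]=0)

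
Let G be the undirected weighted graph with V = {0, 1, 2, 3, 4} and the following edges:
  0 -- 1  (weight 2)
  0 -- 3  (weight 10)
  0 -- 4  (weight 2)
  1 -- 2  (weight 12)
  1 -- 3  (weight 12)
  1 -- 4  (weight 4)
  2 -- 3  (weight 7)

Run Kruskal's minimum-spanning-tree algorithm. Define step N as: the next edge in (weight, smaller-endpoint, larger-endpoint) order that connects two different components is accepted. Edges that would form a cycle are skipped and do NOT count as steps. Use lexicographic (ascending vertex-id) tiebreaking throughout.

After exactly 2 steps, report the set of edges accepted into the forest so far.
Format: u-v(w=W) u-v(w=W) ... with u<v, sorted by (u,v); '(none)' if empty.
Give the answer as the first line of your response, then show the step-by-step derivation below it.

0-1(w=2) 0-4(w=2)

step 1: add edge 0-1 (w=2); MST = {0-1(w=2)}
step 2: add edge 0-4 (w=2); MST = {0-1(w=2) 0-4(w=2)}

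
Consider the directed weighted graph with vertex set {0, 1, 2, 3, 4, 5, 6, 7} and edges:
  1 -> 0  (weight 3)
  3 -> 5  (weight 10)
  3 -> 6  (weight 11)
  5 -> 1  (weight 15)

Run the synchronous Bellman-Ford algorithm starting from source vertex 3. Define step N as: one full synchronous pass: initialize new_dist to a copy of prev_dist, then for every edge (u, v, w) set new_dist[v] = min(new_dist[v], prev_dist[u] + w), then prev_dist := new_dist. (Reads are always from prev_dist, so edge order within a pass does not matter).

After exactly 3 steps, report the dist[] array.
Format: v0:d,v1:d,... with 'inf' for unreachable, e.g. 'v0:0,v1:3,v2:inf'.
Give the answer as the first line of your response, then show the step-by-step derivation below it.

v0:28,v1:25,v2:inf,v3:0,v4:inf,v5:10,v6:11,v7:inf

step 1: dist = v0:inf,v1:inf,v2:inf,v3:0,v4:inf,v5:10,v6:11,v7:inf
step 2: dist = v0:inf,v1:25,v2:inf,v3:0,v4:inf,v5:10,v6:11,v7:inf
step 3: dist = v0:28,v1:25,v2:inf,v3:0,v4:inf,v5:10,v6:11,v7:inf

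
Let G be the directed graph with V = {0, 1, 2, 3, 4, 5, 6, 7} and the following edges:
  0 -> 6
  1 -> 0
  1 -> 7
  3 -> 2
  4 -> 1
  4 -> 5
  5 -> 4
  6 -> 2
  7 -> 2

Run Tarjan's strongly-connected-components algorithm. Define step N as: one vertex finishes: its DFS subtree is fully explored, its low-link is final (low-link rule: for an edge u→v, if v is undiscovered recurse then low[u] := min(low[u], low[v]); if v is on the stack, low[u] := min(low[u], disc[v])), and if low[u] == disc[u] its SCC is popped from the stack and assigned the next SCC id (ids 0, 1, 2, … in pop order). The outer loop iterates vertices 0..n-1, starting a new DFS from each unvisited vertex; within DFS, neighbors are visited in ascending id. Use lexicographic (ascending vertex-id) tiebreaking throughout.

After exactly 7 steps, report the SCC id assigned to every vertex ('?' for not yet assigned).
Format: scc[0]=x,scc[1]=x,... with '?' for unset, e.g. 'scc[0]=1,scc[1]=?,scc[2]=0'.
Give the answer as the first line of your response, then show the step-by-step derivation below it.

scc[0]=2,scc[1]=4,scc[2]=0,scc[3]=5,scc[4]=?,scc[5]=?,scc[6]=1,scc[7]=3

step 1: low=(low[0]=0,low[1]=?,low[2]=2,low[3]=?,low[4]=?,low[5]=?,low[6]=1,low[7]=?); scc=(scc[0]=?,scc[1]=?,scc[2]=0,scc[3]=?,scc[4]=?,scc[5]=?,scc[6]=?,scc[7]=?)
step 2: low=(low[0]=0,low[1]=?,low[2]=2,low[3]=?,low[4]=?,low[5]=?,low[6]=1,low[7]=?); scc=(scc[0]=?,scc[1]=?,scc[2]=0,scc[3]=?,scc[4]=?,scc[5]=?,scc[6]=1,scc[7]=?)
step 3: low=(low[0]=0,low[1]=?,low[2]=2,low[3]=?,low[4]=?,low[5]=?,low[6]=1,low[7]=?); scc=(scc[0]=2,scc[1]=?,scc[2]=0,scc[3]=?,scc[4]=?,scc[5]=?,scc[6]=1,scc[7]=?)
step 4: low=(low[0]=0,low[1]=3,low[2]=2,low[3]=?,low[4]=?,low[5]=?,low[6]=1,low[7]=4); scc=(scc[0]=2,scc[1]=?,scc[2]=0,scc[3]=?,scc[4]=?,scc[5]=?,scc[6]=1,scc[7]=3)
step 5: low=(low[0]=0,low[1]=3,low[2]=2,low[3]=?,low[4]=?,low[5]=?,low[6]=1,low[7]=4); scc=(scc[0]=2,scc[1]=4,scc[2]=0,scc[3]=?,scc[4]=?,scc[5]=?,scc[6]=1,scc[7]=3)
step 6: low=(low[0]=0,low[1]=3,low[2]=2,low[3]=5,low[4]=?,low[5]=?,low[6]=1,low[7]=4); scc=(scc[0]=2,scc[1]=4,scc[2]=0,scc[3]=5,scc[4]=?,scc[5]=?,scc[6]=1,scc[7]=3)
step 7: low=(low[0]=0,low[1]=3,low[2]=2,low[3]=5,low[4]=6,low[5]=6,low[6]=1,low[7]=4); scc=(scc[0]=2,scc[1]=4,scc[2]=0,scc[3]=5,scc[4]=?,scc[5]=?,scc[6]=1,scc[7]=3)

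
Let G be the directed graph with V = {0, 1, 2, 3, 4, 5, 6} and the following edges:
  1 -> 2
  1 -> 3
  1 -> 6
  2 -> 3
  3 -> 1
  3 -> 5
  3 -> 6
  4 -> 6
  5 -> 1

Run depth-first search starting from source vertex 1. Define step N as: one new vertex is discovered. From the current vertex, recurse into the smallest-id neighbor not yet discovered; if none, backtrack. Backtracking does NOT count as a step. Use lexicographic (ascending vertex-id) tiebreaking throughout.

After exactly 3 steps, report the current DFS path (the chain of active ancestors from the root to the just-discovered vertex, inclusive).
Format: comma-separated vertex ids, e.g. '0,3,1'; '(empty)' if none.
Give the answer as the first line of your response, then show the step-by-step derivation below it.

1,2,3

step 1: discover 1; path=1; order=1
step 2: discover 2; path=1>2; order=1,2
step 3: discover 3; path=1>2>3; order=1,2,3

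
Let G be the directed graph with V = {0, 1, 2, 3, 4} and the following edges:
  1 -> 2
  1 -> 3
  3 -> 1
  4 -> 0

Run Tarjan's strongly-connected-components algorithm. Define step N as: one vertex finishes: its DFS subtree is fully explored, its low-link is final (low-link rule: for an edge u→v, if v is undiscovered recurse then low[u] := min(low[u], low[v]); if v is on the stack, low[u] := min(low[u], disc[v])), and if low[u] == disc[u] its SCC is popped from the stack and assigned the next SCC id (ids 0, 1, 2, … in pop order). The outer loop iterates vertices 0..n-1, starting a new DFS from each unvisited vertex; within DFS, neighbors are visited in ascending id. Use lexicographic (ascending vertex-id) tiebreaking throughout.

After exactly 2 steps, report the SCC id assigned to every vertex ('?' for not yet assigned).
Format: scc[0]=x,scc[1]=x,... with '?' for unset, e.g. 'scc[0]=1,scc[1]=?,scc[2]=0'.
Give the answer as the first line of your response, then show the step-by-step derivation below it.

scc[0]=0,scc[1]=?,scc[2]=1,scc[3]=?,scc[4]=?

step 1: low=(low[0]=0,low[1]=?,low[2]=?,low[3]=?,low[4]=?); scc=(scc[0]=0,scc[1]=?,scc[2]=?,scc[3]=?,scc[4]=?)
step 2: low=(low[0]=0,low[1]=1,low[2]=2,low[3]=?,low[4]=?); scc=(scc[0]=0,scc[1]=?,scc[2]=1,scc[3]=?,scc[4]=?)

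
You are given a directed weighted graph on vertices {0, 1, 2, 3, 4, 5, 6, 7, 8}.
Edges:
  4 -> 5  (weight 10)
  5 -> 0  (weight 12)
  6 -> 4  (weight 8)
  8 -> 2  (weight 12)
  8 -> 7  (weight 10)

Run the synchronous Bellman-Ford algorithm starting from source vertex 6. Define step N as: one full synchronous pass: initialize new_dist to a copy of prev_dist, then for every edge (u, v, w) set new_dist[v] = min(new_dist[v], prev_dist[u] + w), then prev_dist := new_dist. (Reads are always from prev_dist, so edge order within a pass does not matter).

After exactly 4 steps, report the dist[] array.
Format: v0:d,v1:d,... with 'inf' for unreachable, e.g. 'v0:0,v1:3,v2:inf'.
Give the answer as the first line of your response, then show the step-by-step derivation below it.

v0:30,v1:inf,v2:inf,v3:inf,v4:8,v5:18,v6:0,v7:inf,v8:inf

step 1: dist = v0:inf,v1:inf,v2:inf,v3:inf,v4:8,v5:inf,v6:0,v7:inf,v8:inf
step 2: dist = v0:inf,v1:inf,v2:inf,v3:inf,v4:8,v5:18,v6:0,v7:inf,v8:inf
step 3: dist = v0:30,v1:inf,v2:inf,v3:inf,v4:8,v5:18,v6:0,v7:inf,v8:inf
step 4: dist = v0:30,v1:inf,v2:inf,v3:inf,v4:8,v5:18,v6:0,v7:inf,v8:inf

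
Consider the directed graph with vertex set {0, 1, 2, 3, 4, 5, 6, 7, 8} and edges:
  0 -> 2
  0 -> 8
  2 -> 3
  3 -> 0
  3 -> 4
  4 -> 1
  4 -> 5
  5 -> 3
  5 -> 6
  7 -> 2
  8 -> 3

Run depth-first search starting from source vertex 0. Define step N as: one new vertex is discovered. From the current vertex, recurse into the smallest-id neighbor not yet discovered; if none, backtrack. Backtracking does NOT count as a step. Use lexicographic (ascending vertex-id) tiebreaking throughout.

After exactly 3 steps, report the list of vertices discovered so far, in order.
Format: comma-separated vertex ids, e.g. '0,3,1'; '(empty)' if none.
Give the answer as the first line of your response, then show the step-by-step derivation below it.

0,2,3

step 1: discover 0; path=0; order=0
step 2: discover 2; path=0>2; order=0,2
step 3: discover 3; path=0>2>3; order=0,2,3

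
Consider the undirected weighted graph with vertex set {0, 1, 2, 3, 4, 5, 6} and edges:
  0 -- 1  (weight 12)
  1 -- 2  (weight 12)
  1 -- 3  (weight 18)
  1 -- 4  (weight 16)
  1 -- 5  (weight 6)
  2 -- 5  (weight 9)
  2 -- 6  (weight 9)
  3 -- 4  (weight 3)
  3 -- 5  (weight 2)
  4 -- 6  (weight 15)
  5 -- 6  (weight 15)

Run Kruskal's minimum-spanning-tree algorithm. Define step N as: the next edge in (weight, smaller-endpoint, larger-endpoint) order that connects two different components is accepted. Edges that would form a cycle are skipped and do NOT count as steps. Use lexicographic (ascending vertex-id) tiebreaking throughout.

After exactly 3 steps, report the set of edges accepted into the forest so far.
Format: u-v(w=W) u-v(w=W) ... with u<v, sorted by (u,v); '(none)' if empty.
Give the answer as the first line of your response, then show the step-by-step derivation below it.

1-5(w=6) 3-4(w=3) 3-5(w=2)

step 1: add edge 3-5 (w=2); MST = {3-5(w=2)}
step 2: add edge 3-4 (w=3); MST = {3-4(w=3) 3-5(w=2)}
step 3: add edge 1-5 (w=6); MST = {1-5(w=6) 3-4(w=3) 3-5(w=2)}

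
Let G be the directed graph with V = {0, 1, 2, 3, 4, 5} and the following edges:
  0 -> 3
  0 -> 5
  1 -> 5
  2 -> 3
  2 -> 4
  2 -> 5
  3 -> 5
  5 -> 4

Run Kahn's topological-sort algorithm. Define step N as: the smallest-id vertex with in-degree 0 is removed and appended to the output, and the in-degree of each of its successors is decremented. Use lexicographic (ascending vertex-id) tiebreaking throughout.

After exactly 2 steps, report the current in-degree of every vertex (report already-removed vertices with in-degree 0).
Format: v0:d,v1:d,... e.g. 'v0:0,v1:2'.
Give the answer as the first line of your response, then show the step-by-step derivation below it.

v0:0,v1:0,v2:0,v3:1,v4:2,v5:2

step 1: output 0; order=[0]; indeg=(0,0,0,1,2,3)
step 2: output 1; order=[0,1]; indeg=(0,0,0,1,2,2)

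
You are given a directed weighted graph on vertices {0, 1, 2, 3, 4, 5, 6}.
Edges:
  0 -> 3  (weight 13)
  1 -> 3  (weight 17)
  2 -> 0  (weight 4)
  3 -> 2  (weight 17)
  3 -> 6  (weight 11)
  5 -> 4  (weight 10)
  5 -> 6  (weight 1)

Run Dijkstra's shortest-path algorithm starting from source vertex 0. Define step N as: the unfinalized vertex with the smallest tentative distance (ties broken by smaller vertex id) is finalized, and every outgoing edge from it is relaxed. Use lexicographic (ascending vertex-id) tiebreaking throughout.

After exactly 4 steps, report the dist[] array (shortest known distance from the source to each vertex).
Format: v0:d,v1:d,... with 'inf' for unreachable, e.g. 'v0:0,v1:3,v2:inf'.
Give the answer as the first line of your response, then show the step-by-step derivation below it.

v0:0,v1:inf,v2:30,v3:13,v4:inf,v5:inf,v6:24

step 1: dist = v0:0,v1:inf,v2:inf,v3:13,v4:inf,v5:inf,v6:inf
step 2: dist = v0:0,v1:inf,v2:30,v3:13,v4:inf,v5:inf,v6:24
step 3: dist = v0:0,v1:inf,v2:30,v3:13,v4:inf,v5:inf,v6:24
step 4: dist = v0:0,v1:inf,v2:30,v3:13,v4:inf,v5:inf,v6:24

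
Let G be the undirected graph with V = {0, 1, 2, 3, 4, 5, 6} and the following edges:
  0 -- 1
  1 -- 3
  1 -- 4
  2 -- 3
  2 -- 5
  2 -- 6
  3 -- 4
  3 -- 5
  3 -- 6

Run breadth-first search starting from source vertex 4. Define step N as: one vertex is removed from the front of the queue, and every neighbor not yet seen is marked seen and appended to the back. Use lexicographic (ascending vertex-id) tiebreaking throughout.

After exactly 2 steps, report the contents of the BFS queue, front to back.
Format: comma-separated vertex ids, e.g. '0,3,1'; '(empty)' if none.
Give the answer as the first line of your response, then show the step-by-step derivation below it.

3,0

step 1: dequeue 4; queue=[1,3]; order=4
step 2: dequeue 1; queue=[3,0]; order=4,1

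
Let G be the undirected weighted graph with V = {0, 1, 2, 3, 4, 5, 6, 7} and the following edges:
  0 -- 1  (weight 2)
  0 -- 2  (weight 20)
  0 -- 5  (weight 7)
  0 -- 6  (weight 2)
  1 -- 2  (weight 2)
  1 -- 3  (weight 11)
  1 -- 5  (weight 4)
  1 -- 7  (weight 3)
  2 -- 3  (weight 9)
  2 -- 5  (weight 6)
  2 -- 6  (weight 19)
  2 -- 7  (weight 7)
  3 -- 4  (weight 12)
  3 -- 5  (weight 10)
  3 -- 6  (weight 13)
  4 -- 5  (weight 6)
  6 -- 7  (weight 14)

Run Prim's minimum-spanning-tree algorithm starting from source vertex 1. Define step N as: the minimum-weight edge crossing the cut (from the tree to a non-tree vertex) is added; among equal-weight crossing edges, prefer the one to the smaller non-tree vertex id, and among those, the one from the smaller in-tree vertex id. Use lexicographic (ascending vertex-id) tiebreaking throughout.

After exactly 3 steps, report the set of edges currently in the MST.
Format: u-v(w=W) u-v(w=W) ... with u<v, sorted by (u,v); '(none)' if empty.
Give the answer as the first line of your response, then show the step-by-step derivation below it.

0-1(w=2) 0-6(w=2) 1-2(w=2)

step 1: add edge 0-1 (w=2); MST = {0-1(w=2)}
step 2: add edge 1-2 (w=2); MST = {0-1(w=2) 1-2(w=2)}
step 3: add edge 0-6 (w=2); MST = {0-1(w=2) 0-6(w=2) 1-2(w=2)}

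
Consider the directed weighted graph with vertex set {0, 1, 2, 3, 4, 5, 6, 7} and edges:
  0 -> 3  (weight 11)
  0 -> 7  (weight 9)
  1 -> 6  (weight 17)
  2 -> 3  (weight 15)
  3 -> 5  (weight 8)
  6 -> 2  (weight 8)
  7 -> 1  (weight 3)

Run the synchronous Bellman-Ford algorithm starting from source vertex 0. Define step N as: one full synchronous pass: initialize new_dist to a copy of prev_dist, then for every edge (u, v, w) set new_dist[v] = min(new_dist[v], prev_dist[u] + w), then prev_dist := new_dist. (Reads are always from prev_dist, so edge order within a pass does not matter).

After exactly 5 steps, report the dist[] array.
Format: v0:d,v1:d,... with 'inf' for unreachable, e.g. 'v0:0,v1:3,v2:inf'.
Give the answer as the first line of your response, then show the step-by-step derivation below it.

v0:0,v1:12,v2:37,v3:11,v4:inf,v5:19,v6:29,v7:9

step 1: dist = v0:0,v1:inf,v2:inf,v3:11,v4:inf,v5:inf,v6:inf,v7:9
step 2: dist = v0:0,v1:12,v2:inf,v3:11,v4:inf,v5:19,v6:inf,v7:9
step 3: dist = v0:0,v1:12,v2:inf,v3:11,v4:inf,v5:19,v6:29,v7:9
step 4: dist = v0:0,v1:12,v2:37,v3:11,v4:inf,v5:19,v6:29,v7:9
step 5: dist = v0:0,v1:12,v2:37,v3:11,v4:inf,v5:19,v6:29,v7:9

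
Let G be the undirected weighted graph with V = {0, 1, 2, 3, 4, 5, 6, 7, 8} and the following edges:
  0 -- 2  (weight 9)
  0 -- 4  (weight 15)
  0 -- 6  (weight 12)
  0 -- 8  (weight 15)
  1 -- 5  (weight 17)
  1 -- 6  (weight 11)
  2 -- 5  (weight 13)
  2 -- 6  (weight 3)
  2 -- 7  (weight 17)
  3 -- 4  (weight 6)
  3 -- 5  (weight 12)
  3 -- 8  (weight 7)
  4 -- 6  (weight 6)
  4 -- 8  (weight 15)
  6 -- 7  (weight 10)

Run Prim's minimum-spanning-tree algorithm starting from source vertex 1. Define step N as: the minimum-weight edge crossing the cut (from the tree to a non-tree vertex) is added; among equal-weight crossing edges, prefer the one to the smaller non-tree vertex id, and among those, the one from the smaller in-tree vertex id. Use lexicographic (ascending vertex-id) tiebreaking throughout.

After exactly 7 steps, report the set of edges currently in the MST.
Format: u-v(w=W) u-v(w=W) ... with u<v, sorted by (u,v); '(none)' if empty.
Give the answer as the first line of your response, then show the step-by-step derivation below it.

0-2(w=9) 1-6(w=11) 2-6(w=3) 3-4(w=6) 3-8(w=7) 4-6(w=6) 6-7(w=10)

step 1: add edge 1-6 (w=11); MST = {1-6(w=11)}
step 2: add edge 2-6 (w=3); MST = {1-6(w=11) 2-6(w=3)}
step 3: add edge 4-6 (w=6); MST = {1-6(w=11) 2-6(w=3) 4-6(w=6)}
step 4: add edge 3-4 (w=6); MST = {1-6(w=11) 2-6(w=3) 3-4(w=6) 4-6(w=6)}
step 5: add edge 3-8 (w=7); MST = {1-6(w=11) 2-6(w=3) 3-4(w=6) 3-8(w=7) 4-6(w=6)}
step 6: add edge 0-2 (w=9); MST = {0-2(w=9) 1-6(w=11) 2-6(w=3) 3-4(w=6) 3-8(w=7) 4-6(w=6)}
step 7: add edge 6-7 (w=10); MST = {0-2(w=9) 1-6(w=11) 2-6(w=3) 3-4(w=6) 3-8(w=7) 4-6(w=6) 6-7(w=10)}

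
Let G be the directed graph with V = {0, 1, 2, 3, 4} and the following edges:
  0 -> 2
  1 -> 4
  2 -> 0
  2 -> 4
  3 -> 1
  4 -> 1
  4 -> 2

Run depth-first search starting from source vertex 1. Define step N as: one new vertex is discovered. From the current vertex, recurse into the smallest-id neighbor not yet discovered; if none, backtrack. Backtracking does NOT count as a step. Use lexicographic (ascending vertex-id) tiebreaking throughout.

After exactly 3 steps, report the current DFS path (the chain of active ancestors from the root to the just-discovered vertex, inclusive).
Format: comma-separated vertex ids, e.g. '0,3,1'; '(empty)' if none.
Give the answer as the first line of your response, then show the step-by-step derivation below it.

1,4,2

step 1: discover 1; path=1; order=1
step 2: discover 4; path=1>4; order=1,4
step 3: discover 2; path=1>4>2; order=1,4,2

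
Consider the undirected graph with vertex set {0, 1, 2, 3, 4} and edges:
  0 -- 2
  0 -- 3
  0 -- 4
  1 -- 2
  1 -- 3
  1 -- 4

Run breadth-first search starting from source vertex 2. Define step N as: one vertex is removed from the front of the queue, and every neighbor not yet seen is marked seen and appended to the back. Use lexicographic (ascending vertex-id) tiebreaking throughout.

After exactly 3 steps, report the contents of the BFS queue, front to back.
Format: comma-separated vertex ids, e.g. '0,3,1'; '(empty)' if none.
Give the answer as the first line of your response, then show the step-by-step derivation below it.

3,4

step 1: dequeue 2; queue=[0,1]; order=2
step 2: dequeue 0; queue=[1,3,4]; order=2,0
step 3: dequeue 1; queue=[3,4]; order=2,0,1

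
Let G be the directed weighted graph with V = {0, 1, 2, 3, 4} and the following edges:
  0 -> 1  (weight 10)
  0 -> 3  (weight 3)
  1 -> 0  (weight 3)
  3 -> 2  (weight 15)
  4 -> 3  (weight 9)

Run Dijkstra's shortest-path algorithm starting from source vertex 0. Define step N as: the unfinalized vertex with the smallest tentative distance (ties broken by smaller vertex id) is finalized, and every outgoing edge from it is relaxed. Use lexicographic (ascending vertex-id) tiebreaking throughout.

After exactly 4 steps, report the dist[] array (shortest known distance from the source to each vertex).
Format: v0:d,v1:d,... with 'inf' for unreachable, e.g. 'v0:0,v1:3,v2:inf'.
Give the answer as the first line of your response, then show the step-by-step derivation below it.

v0:0,v1:10,v2:18,v3:3,v4:inf

step 1: dist = v0:0,v1:10,v2:inf,v3:3,v4:inf
step 2: dist = v0:0,v1:10,v2:18,v3:3,v4:inf
step 3: dist = v0:0,v1:10,v2:18,v3:3,v4:inf
step 4: dist = v0:0,v1:10,v2:18,v3:3,v4:inf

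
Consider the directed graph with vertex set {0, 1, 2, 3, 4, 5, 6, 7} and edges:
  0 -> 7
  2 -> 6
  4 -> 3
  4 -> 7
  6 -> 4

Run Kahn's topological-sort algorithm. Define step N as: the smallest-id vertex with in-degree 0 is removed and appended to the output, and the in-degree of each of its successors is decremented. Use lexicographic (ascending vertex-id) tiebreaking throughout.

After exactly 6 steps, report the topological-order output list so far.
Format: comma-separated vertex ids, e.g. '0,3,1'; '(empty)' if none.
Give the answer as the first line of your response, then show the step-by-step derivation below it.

0,1,2,5,6,4

step 1: output 0; order=[0]; indeg=(0,0,0,1,1,0,1,1)
step 2: output 1; order=[0,1]; indeg=(0,0,0,1,1,0,1,1)
step 3: output 2; order=[0,1,2]; indeg=(0,0,0,1,1,0,0,1)
step 4: output 5; order=[0,1,2,5]; indeg=(0,0,0,1,1,0,0,1)
step 5: output 6; order=[0,1,2,5,6]; indeg=(0,0,0,1,0,0,0,1)
step 6: output 4; order=[0,1,2,5,6,4]; indeg=(0,0,0,0,0,0,0,0)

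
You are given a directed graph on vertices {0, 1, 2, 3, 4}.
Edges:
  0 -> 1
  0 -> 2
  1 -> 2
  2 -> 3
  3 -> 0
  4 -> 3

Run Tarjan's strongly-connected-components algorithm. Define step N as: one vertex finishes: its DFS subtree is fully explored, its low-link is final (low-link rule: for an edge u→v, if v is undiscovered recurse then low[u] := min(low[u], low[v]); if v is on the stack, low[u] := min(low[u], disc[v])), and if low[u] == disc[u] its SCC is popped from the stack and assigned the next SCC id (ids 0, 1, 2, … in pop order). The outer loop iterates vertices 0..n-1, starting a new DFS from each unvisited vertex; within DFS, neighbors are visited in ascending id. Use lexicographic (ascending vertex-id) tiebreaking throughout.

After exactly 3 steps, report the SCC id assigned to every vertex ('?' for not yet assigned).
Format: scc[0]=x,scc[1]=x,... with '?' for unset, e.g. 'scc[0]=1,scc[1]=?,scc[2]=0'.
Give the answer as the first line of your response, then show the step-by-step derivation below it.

scc[0]=?,scc[1]=?,scc[2]=?,scc[3]=?,scc[4]=?

step 1: low=(low[0]=0,low[1]=1,low[2]=2,low[3]=0,low[4]=?); scc=(scc[0]=?,scc[1]=?,scc[2]=?,scc[3]=?,scc[4]=?)
step 2: low=(low[0]=0,low[1]=1,low[2]=0,low[3]=0,low[4]=?); scc=(scc[0]=?,scc[1]=?,scc[2]=?,scc[3]=?,scc[4]=?)
step 3: low=(low[0]=0,low[1]=0,low[2]=0,low[3]=0,low[4]=?); scc=(scc[0]=?,scc[1]=?,scc[2]=?,scc[3]=?,scc[4]=?)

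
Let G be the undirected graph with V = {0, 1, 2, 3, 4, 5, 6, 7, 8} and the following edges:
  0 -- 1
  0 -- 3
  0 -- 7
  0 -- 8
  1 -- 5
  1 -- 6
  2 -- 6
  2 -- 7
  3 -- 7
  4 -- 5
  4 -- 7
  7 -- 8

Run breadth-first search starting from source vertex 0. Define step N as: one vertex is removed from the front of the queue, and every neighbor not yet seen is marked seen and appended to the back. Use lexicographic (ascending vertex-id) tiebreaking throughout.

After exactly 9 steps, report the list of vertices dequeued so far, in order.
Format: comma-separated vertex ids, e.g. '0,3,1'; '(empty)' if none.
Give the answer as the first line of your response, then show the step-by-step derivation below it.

0,1,3,7,8,5,6,2,4

step 1: dequeue 0; queue=[1,3,7,8]; order=0
step 2: dequeue 1; queue=[3,7,8,5,6]; order=0,1
step 3: dequeue 3; queue=[7,8,5,6]; order=0,1,3
step 4: dequeue 7; queue=[8,5,6,2,4]; order=0,1,3,7
step 5: dequeue 8; queue=[5,6,2,4]; order=0,1,3,7,8
step 6: dequeue 5; queue=[6,2,4]; order=0,1,3,7,8,5
step 7: dequeue 6; queue=[2,4]; order=0,1,3,7,8,5,6
step 8: dequeue 2; queue=[4]; order=0,1,3,7,8,5,6,2
step 9: dequeue 4; queue=[(empty)]; order=0,1,3,7,8,5,6,2,4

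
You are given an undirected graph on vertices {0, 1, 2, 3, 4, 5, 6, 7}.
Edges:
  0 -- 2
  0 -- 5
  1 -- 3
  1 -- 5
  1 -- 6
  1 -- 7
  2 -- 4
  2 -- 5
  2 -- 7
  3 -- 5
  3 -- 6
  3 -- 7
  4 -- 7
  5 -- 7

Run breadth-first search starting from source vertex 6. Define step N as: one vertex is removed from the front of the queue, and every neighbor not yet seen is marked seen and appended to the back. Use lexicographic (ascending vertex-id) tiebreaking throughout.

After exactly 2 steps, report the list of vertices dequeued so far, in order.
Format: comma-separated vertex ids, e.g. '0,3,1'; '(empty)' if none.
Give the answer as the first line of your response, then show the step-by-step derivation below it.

6,1

step 1: dequeue 6; queue=[1,3]; order=6
step 2: dequeue 1; queue=[3,5,7]; order=6,1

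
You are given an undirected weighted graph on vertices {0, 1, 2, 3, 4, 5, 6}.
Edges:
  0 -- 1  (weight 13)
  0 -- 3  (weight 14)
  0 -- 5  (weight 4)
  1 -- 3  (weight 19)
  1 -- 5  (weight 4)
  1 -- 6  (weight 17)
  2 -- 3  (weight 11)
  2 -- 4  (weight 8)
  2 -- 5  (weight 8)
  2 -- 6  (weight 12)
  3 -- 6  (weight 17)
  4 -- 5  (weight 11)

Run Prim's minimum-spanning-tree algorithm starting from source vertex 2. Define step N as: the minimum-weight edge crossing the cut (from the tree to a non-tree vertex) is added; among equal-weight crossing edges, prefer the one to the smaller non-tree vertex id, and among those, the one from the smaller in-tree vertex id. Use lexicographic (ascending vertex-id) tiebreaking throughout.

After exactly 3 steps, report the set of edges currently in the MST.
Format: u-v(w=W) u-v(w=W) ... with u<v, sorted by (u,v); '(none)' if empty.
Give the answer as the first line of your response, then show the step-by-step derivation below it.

0-5(w=4) 2-4(w=8) 2-5(w=8)

step 1: add edge 2-4 (w=8); MST = {2-4(w=8)}
step 2: add edge 2-5 (w=8); MST = {2-4(w=8) 2-5(w=8)}
step 3: add edge 0-5 (w=4); MST = {0-5(w=4) 2-4(w=8) 2-5(w=8)}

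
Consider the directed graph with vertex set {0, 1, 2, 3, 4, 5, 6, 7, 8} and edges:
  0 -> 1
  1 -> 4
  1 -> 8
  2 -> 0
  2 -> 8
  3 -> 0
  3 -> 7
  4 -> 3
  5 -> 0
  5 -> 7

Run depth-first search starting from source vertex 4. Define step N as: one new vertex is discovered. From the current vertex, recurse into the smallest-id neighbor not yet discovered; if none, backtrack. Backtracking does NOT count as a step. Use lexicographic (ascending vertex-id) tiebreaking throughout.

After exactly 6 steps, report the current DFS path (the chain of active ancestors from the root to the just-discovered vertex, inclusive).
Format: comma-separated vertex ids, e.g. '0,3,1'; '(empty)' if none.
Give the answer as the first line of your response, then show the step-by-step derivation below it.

4,3,7

step 1: discover 4; path=4; order=4
step 2: discover 3; path=4>3; order=4,3
step 3: discover 0; path=4>3>0; order=4,3,0
step 4: discover 1; path=4>3>0>1; order=4,3,0,1
step 5: discover 8; path=4>3>0>1>8; order=4,3,0,1,8
step 6: discover 7; path=4>3>7; order=4,3,0,1,8,7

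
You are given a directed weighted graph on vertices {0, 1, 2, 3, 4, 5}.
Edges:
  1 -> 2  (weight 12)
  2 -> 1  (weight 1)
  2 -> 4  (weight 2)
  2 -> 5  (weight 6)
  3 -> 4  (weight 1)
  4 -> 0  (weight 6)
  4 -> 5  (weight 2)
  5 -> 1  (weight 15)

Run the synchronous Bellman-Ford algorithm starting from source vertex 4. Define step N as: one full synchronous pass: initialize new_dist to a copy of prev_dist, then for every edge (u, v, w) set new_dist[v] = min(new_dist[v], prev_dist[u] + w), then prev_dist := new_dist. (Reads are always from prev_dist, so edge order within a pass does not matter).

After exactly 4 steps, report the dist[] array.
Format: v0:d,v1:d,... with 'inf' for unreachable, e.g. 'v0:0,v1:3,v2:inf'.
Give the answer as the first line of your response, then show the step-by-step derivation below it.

v0:6,v1:17,v2:29,v3:inf,v4:0,v5:2

step 1: dist = v0:6,v1:inf,v2:inf,v3:inf,v4:0,v5:2
step 2: dist = v0:6,v1:17,v2:inf,v3:inf,v4:0,v5:2
step 3: dist = v0:6,v1:17,v2:29,v3:inf,v4:0,v5:2
step 4: dist = v0:6,v1:17,v2:29,v3:inf,v4:0,v5:2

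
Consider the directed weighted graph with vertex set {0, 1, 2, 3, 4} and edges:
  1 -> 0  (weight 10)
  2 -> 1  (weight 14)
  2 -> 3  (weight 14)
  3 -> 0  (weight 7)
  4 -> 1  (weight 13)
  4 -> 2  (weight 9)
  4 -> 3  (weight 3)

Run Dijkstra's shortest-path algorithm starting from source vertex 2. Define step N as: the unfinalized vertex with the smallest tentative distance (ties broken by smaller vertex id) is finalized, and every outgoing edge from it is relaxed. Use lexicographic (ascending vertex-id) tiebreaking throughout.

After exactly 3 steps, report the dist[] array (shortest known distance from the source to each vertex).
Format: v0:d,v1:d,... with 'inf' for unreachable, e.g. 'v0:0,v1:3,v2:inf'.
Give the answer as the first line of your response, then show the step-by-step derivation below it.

v0:21,v1:14,v2:0,v3:14,v4:inf

step 1: dist = v0:inf,v1:14,v2:0,v3:14,v4:inf
step 2: dist = v0:24,v1:14,v2:0,v3:14,v4:inf
step 3: dist = v0:21,v1:14,v2:0,v3:14,v4:inf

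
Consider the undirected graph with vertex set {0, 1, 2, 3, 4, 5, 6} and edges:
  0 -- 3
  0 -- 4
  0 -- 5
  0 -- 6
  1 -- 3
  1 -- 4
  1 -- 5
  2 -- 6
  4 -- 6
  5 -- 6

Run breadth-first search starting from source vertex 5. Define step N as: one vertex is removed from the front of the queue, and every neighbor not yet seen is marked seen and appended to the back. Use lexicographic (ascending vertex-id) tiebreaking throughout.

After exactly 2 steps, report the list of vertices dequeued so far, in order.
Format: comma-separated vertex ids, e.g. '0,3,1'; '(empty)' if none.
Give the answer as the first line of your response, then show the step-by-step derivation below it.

5,0

step 1: dequeue 5; queue=[0,1,6]; order=5
step 2: dequeue 0; queue=[1,6,3,4]; order=5,0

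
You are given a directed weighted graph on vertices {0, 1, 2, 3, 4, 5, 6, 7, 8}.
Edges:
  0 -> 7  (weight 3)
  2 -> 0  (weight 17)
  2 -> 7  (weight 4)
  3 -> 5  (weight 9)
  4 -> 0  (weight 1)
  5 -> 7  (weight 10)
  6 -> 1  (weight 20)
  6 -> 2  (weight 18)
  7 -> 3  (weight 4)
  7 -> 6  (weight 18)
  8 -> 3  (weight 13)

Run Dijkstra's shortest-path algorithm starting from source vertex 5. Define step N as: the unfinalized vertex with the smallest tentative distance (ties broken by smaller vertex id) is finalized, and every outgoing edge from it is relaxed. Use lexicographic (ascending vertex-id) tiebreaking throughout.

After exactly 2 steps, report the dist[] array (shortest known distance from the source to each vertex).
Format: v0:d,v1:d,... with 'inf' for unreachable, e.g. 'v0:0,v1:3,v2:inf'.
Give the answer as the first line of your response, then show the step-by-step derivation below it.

v0:inf,v1:inf,v2:inf,v3:14,v4:inf,v5:0,v6:28,v7:10,v8:inf

step 1: dist = v0:inf,v1:inf,v2:inf,v3:inf,v4:inf,v5:0,v6:inf,v7:10,v8:inf
step 2: dist = v0:inf,v1:inf,v2:inf,v3:14,v4:inf,v5:0,v6:28,v7:10,v8:inf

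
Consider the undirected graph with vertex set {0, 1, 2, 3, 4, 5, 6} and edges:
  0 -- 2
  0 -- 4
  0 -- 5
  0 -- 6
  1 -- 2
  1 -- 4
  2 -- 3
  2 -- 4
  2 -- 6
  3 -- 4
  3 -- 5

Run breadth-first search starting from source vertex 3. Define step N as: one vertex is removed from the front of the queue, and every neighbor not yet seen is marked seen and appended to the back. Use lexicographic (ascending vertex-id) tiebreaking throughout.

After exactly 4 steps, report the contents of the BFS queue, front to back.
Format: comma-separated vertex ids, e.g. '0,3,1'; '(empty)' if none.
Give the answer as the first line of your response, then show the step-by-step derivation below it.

0,1,6

step 1: dequeue 3; queue=[2,4,5]; order=3
step 2: dequeue 2; queue=[4,5,0,1,6]; order=3,2
step 3: dequeue 4; queue=[5,0,1,6]; order=3,2,4
step 4: dequeue 5; queue=[0,1,6]; order=3,2,4,5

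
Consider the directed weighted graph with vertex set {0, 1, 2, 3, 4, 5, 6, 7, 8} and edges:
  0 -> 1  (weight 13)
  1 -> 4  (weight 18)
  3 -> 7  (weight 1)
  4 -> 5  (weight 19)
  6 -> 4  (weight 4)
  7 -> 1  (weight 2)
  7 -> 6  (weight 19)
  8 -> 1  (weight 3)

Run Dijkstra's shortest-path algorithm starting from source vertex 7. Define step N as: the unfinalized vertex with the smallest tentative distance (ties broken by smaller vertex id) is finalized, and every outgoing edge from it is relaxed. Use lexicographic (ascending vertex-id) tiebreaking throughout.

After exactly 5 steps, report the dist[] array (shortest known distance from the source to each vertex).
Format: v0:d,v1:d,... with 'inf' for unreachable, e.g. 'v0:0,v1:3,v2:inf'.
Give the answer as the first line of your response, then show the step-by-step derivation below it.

v0:inf,v1:2,v2:inf,v3:inf,v4:20,v5:39,v6:19,v7:0,v8:inf

step 1: dist = v0:inf,v1:2,v2:inf,v3:inf,v4:inf,v5:inf,v6:19,v7:0,v8:inf
step 2: dist = v0:inf,v1:2,v2:inf,v3:inf,v4:20,v5:inf,v6:19,v7:0,v8:inf
step 3: dist = v0:inf,v1:2,v2:inf,v3:inf,v4:20,v5:inf,v6:19,v7:0,v8:inf
step 4: dist = v0:inf,v1:2,v2:inf,v3:inf,v4:20,v5:39,v6:19,v7:0,v8:inf
step 5: dist = v0:inf,v1:2,v2:inf,v3:inf,v4:20,v5:39,v6:19,v7:0,v8:inf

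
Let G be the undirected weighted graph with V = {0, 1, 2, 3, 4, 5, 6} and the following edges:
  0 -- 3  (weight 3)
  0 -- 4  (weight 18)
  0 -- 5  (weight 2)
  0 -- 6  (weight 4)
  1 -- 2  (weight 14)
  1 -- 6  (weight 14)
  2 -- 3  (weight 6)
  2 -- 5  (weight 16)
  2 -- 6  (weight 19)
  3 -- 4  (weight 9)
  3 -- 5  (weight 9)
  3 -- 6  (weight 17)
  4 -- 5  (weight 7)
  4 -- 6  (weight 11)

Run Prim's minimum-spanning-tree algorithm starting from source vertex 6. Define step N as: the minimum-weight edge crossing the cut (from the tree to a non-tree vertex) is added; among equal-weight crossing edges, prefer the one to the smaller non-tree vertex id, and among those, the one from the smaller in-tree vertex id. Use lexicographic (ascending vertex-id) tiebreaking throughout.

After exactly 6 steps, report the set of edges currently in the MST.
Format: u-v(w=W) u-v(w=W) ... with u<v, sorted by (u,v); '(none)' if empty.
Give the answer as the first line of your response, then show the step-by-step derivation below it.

0-3(w=3) 0-5(w=2) 0-6(w=4) 1-2(w=14) 2-3(w=6) 4-5(w=7)

step 1: add edge 0-6 (w=4); MST = {0-6(w=4)}
step 2: add edge 0-5 (w=2); MST = {0-5(w=2) 0-6(w=4)}
step 3: add edge 0-3 (w=3); MST = {0-3(w=3) 0-5(w=2) 0-6(w=4)}
step 4: add edge 2-3 (w=6); MST = {0-3(w=3) 0-5(w=2) 0-6(w=4) 2-3(w=6)}
step 5: add edge 4-5 (w=7); MST = {0-3(w=3) 0-5(w=2) 0-6(w=4) 2-3(w=6) 4-5(w=7)}
step 6: add edge 1-2 (w=14); MST = {0-3(w=3) 0-5(w=2) 0-6(w=4) 1-2(w=14) 2-3(w=6) 4-5(w=7)}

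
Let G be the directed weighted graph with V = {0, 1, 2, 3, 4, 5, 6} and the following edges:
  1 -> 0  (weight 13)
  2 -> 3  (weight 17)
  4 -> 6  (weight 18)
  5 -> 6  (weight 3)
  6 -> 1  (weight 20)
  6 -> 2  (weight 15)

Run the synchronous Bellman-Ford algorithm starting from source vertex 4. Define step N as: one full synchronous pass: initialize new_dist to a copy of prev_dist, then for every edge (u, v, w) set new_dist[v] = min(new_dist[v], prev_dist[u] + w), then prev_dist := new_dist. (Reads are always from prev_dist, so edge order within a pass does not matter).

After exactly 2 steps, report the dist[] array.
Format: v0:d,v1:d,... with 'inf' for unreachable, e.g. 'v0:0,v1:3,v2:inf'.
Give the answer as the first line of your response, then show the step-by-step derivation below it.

v0:inf,v1:38,v2:33,v3:inf,v4:0,v5:inf,v6:18

step 1: dist = v0:inf,v1:inf,v2:inf,v3:inf,v4:0,v5:inf,v6:18
step 2: dist = v0:inf,v1:38,v2:33,v3:inf,v4:0,v5:inf,v6:18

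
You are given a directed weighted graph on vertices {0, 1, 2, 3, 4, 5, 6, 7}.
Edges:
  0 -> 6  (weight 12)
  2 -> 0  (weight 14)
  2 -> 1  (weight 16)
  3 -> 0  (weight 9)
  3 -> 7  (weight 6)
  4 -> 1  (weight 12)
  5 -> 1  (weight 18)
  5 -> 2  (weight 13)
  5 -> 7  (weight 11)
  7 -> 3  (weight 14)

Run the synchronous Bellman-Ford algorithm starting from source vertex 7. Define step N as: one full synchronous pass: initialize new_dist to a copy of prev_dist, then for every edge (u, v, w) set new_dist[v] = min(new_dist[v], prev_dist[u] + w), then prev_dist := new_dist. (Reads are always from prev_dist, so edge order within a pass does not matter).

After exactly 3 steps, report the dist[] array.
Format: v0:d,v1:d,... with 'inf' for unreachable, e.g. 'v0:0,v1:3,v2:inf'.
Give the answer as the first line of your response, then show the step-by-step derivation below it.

v0:23,v1:inf,v2:inf,v3:14,v4:inf,v5:inf,v6:35,v7:0

step 1: dist = v0:inf,v1:inf,v2:inf,v3:14,v4:inf,v5:inf,v6:inf,v7:0
step 2: dist = v0:23,v1:inf,v2:inf,v3:14,v4:inf,v5:inf,v6:inf,v7:0
step 3: dist = v0:23,v1:inf,v2:inf,v3:14,v4:inf,v5:inf,v6:35,v7:0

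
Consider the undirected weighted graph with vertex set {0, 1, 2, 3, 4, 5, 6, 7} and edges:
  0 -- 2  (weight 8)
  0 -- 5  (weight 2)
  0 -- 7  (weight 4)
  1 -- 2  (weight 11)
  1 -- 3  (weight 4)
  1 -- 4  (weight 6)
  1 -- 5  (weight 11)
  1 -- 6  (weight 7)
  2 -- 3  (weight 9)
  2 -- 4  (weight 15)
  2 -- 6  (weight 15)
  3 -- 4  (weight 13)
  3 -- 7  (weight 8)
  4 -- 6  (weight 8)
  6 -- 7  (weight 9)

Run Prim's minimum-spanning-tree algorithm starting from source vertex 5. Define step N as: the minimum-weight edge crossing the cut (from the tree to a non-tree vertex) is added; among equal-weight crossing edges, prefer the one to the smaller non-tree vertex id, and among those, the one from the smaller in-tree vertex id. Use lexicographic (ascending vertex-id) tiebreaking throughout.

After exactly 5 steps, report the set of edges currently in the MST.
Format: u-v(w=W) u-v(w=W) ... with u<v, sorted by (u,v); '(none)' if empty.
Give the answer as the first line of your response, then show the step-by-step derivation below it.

0-2(w=8) 0-5(w=2) 0-7(w=4) 1-3(w=4) 3-7(w=8)

step 1: add edge 0-5 (w=2); MST = {0-5(w=2)}
step 2: add edge 0-7 (w=4); MST = {0-5(w=2) 0-7(w=4)}
step 3: add edge 0-2 (w=8); MST = {0-2(w=8) 0-5(w=2) 0-7(w=4)}
step 4: add edge 3-7 (w=8); MST = {0-2(w=8) 0-5(w=2) 0-7(w=4) 3-7(w=8)}
step 5: add edge 1-3 (w=4); MST = {0-2(w=8) 0-5(w=2) 0-7(w=4) 1-3(w=4) 3-7(w=8)}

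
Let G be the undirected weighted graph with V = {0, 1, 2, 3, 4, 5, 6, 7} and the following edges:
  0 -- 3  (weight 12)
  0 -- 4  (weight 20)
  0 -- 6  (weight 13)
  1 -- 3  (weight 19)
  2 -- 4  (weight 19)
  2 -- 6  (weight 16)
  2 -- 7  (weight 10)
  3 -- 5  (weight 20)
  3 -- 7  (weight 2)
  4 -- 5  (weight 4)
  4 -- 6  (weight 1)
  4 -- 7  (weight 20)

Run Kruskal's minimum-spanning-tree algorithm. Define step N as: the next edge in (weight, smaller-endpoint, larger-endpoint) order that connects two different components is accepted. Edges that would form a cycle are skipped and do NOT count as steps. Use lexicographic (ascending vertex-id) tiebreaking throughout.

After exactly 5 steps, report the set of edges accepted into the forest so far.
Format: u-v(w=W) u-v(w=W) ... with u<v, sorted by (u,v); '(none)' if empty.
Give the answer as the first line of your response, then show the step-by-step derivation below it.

0-3(w=12) 2-7(w=10) 3-7(w=2) 4-5(w=4) 4-6(w=1)

step 1: add edge 4-6 (w=1); MST = {4-6(w=1)}
step 2: add edge 3-7 (w=2); MST = {3-7(w=2) 4-6(w=1)}
step 3: add edge 4-5 (w=4); MST = {3-7(w=2) 4-5(w=4) 4-6(w=1)}
step 4: add edge 2-7 (w=10); MST = {2-7(w=10) 3-7(w=2) 4-5(w=4) 4-6(w=1)}
step 5: add edge 0-3 (w=12); MST = {0-3(w=12) 2-7(w=10) 3-7(w=2) 4-5(w=4) 4-6(w=1)}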